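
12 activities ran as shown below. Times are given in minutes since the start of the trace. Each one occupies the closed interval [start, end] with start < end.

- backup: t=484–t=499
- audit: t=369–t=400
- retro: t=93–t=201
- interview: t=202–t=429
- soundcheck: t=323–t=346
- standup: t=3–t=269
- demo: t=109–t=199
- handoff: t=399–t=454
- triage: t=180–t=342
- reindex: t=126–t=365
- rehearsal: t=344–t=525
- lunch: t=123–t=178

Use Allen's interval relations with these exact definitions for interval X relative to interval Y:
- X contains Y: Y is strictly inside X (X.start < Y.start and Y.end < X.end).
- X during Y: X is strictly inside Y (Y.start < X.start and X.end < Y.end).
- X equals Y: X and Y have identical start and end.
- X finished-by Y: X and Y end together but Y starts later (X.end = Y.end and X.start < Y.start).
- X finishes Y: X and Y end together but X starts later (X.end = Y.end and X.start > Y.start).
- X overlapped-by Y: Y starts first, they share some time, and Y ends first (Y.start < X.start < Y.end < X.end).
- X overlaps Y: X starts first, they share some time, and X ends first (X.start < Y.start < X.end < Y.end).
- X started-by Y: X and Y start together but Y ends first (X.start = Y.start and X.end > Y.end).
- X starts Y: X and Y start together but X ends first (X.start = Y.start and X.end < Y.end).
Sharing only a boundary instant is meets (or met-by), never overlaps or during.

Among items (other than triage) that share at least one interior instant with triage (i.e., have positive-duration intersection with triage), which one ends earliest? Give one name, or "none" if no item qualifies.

Target triage = [t=180, t=342].
audit [t=369, t=400] → after → excluded.
backup [t=484, t=499] → after → excluded.
demo [t=109, t=199] → overlaps → candidate.
handoff [t=399, t=454] → after → excluded.
interview [t=202, t=429] → overlapped-by → candidate.
lunch [t=123, t=178] → before → excluded.
rehearsal [t=344, t=525] → after → excluded.
reindex [t=126, t=365] → contains → candidate.
retro [t=93, t=201] → overlaps → candidate.
soundcheck [t=323, t=346] → overlapped-by → candidate.
standup [t=3, t=269] → overlaps → candidate.
Among candidates, earliest end is t=199 → demo.

demo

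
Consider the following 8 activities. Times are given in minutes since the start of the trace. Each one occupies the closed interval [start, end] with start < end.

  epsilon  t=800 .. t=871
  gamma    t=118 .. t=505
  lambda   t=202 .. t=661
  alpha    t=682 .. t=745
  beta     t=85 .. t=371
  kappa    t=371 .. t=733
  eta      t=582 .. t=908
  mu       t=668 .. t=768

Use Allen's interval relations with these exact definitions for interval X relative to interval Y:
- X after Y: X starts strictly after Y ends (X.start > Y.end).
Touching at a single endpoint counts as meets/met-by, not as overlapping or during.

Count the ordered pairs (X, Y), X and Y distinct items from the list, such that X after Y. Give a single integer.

Checking all 56 ordered pairs for relation 'after'; matching pairs in alphabetical order:
(alpha, beta): alpha after beta ✓
(alpha, gamma): alpha after gamma ✓
(alpha, lambda): alpha after lambda ✓
(epsilon, alpha): epsilon after alpha ✓
(epsilon, beta): epsilon after beta ✓
(epsilon, gamma): epsilon after gamma ✓
(epsilon, kappa): epsilon after kappa ✓
(epsilon, lambda): epsilon after lambda ✓
(epsilon, mu): epsilon after mu ✓
(eta, beta): eta after beta ✓
(eta, gamma): eta after gamma ✓
(mu, beta): mu after beta ✓
(mu, gamma): mu after gamma ✓
(mu, lambda): mu after lambda ✓
Count: 14.

14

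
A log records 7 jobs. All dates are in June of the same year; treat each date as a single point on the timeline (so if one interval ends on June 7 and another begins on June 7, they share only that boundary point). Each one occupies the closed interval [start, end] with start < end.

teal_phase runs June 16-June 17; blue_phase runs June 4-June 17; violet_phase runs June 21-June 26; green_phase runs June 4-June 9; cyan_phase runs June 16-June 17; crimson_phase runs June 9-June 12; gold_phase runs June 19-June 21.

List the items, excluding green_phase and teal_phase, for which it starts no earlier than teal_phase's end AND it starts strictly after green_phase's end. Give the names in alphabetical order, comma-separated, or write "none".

gold_phase, violet_phase

Conditions: its start is no earlier than teal_phase's end (X.start >= June 17) AND its start is strictly after green_phase's end (X.start > June 9).
blue_phase: start June 4 >= June 17? ✗; start June 4 > June 9? ✗ → no.
crimson_phase: start June 9 >= June 17? ✗; start June 9 > June 9? ✗ → no.
cyan_phase: start June 16 >= June 17? ✗; start June 16 > June 9? ✓ → no.
gold_phase: start June 19 >= June 17? ✓; start June 19 > June 9? ✓ → yes.
violet_phase: start June 21 >= June 17? ✓; start June 21 > June 9? ✓ → yes.
Result: gold_phase, violet_phase.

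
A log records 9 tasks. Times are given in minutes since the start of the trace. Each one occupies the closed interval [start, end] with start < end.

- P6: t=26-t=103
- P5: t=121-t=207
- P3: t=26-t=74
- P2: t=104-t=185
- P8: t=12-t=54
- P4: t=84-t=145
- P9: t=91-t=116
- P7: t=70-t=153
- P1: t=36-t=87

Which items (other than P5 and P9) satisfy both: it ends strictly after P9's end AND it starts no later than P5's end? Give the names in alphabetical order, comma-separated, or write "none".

P2, P4, P7

Conditions: its end is strictly after P9's end (X.end > t=116) AND its start is no later than P5's end (X.start <= t=207).
P1: end t=87 > t=116? ✗; start t=36 <= t=207? ✓ → no.
P2: end t=185 > t=116? ✓; start t=104 <= t=207? ✓ → yes.
P3: end t=74 > t=116? ✗; start t=26 <= t=207? ✓ → no.
P4: end t=145 > t=116? ✓; start t=84 <= t=207? ✓ → yes.
P6: end t=103 > t=116? ✗; start t=26 <= t=207? ✓ → no.
P7: end t=153 > t=116? ✓; start t=70 <= t=207? ✓ → yes.
P8: end t=54 > t=116? ✗; start t=12 <= t=207? ✓ → no.
Result: P2, P4, P7.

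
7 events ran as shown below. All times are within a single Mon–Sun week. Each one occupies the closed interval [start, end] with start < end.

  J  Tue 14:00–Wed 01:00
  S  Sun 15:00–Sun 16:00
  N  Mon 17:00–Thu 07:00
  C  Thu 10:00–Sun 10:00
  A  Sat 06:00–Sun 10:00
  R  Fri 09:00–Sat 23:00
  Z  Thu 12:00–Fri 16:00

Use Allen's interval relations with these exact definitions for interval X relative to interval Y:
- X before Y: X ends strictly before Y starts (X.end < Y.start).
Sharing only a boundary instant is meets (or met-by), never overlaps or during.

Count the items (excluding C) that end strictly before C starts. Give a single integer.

Target C = [Thu 10:00, Sun 10:00].
A [Sat 06:00, Sun 10:00] → finishes → no.
J [Tue 14:00, Wed 01:00] → before → counts.
N [Mon 17:00, Thu 07:00] → before → counts.
R [Fri 09:00, Sat 23:00] → during → no.
S [Sun 15:00, Sun 16:00] → after → no.
Z [Thu 12:00, Fri 16:00] → during → no.
Total: 2.

2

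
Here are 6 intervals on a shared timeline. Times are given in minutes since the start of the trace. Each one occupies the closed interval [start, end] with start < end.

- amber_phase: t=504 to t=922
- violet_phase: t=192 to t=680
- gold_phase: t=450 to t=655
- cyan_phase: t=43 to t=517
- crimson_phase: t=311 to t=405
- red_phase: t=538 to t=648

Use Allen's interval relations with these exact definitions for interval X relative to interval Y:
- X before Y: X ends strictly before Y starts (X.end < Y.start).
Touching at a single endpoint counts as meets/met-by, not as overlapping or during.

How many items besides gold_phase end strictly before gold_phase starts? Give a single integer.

Target gold_phase = [t=450, t=655].
amber_phase [t=504, t=922] → overlapped-by → no.
crimson_phase [t=311, t=405] → before → counts.
cyan_phase [t=43, t=517] → overlaps → no.
red_phase [t=538, t=648] → during → no.
violet_phase [t=192, t=680] → contains → no.
Total: 1.

1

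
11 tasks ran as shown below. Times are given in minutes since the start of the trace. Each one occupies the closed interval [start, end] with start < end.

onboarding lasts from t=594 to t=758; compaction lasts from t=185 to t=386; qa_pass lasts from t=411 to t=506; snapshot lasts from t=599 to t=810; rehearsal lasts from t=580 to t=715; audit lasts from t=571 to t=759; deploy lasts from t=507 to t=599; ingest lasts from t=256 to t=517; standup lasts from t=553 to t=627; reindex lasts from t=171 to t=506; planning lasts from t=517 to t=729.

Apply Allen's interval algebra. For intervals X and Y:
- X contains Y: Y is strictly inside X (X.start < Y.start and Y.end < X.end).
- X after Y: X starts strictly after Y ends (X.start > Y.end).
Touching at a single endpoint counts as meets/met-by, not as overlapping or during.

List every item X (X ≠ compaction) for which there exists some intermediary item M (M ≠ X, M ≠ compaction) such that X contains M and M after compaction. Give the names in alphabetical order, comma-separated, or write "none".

audit, ingest, planning

Target compaction = [t=185, t=386].
Intermediaries M with M after compaction: audit, deploy, onboarding, planning, qa_pass, rehearsal, snapshot, standup.
Via audit — items with X contains audit: none.
Via deploy — items with X contains deploy: none.
Via onboarding — items with X contains onboarding: audit.
Via planning — items with X contains planning: none.
Via qa_pass — items with X contains qa_pass: ingest.
Via rehearsal — items with X contains rehearsal: audit, planning.
Via snapshot — items with X contains snapshot: none.
Via standup — items with X contains standup: planning.
Union: audit, ingest, planning.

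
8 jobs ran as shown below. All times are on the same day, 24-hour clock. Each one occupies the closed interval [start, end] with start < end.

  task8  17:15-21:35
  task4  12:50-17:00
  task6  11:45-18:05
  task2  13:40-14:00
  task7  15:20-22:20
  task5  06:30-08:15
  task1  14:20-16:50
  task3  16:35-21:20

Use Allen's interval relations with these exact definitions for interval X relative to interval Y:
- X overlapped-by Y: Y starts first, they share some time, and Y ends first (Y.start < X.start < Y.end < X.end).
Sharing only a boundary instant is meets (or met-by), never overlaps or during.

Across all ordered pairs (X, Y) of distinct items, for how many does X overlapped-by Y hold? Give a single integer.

8

Checking all 56 ordered pairs for relation 'overlapped-by'; matching pairs in alphabetical order:
(task3, task1): task3 overlapped-by task1 ✓
(task3, task4): task3 overlapped-by task4 ✓
(task3, task6): task3 overlapped-by task6 ✓
(task7, task1): task7 overlapped-by task1 ✓
(task7, task4): task7 overlapped-by task4 ✓
(task7, task6): task7 overlapped-by task6 ✓
(task8, task3): task8 overlapped-by task3 ✓
(task8, task6): task8 overlapped-by task6 ✓
Count: 8.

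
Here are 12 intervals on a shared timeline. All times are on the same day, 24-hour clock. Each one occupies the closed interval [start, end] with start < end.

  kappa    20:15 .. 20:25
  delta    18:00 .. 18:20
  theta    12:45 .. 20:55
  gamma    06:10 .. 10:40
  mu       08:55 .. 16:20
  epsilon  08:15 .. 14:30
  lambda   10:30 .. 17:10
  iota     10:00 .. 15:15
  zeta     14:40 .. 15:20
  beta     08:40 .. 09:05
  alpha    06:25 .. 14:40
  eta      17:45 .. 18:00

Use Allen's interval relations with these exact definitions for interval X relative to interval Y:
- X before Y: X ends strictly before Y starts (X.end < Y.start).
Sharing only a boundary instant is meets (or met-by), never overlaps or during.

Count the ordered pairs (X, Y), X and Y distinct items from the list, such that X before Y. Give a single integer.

33

Checking all 132 ordered pairs for relation 'before'; matching pairs in alphabetical order:
(alpha, delta): alpha before delta ✓
(alpha, eta): alpha before eta ✓
(alpha, kappa): alpha before kappa ✓
(beta, delta): beta before delta ✓
(beta, eta): beta before eta ✓
(beta, iota): beta before iota ✓
(beta, kappa): beta before kappa ✓
(beta, lambda): beta before lambda ✓
(beta, theta): beta before theta ✓
(beta, zeta): beta before zeta ✓
(delta, kappa): delta before kappa ✓
(epsilon, delta): epsilon before delta ✓
(epsilon, eta): epsilon before eta ✓
(epsilon, kappa): epsilon before kappa ✓
(epsilon, zeta): epsilon before zeta ✓
(eta, kappa): eta before kappa ✓
(gamma, delta): gamma before delta ✓
(gamma, eta): gamma before eta ✓
(gamma, kappa): gamma before kappa ✓
(gamma, theta): gamma before theta ✓
(gamma, zeta): gamma before zeta ✓
(iota, delta): iota before delta ✓
(iota, eta): iota before eta ✓
(iota, kappa): iota before kappa ✓
... plus 9 further pairs not listed.
Count: 33.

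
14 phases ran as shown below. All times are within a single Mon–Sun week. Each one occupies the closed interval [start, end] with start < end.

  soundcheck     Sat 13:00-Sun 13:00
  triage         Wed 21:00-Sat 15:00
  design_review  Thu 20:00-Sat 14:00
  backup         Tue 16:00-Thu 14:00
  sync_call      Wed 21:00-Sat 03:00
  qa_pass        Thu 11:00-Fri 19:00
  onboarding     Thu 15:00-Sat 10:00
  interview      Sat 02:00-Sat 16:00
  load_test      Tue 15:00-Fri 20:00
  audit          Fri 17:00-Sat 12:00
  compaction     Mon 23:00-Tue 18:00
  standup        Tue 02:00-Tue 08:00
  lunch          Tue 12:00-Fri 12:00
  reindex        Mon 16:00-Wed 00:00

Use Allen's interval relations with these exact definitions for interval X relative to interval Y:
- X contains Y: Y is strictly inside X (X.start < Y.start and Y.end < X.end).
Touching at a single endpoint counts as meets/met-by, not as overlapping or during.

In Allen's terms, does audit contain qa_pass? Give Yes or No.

No

audit = [Fri 17:00, Sat 12:00], qa_pass = [Thu 11:00, Fri 19:00].
Actual relation of audit to qa_pass: overlapped-by.
Asked whether 'contains' holds → No.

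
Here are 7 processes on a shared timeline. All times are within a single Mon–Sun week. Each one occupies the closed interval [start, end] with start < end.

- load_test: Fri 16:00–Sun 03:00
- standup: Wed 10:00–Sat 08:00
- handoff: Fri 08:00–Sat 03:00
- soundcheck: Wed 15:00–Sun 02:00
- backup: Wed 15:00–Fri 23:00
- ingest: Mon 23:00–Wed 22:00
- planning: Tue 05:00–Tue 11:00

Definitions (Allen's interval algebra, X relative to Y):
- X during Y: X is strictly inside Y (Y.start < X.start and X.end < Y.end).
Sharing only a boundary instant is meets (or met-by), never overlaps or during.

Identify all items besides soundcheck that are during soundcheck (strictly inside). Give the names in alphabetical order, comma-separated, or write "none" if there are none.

Target soundcheck = [Wed 15:00, Sun 02:00].
backup [Wed 15:00, Fri 23:00] → starts → no.
handoff [Fri 08:00, Sat 03:00] → during → yes.
ingest [Mon 23:00, Wed 22:00] → overlaps → no.
load_test [Fri 16:00, Sun 03:00] → overlapped-by → no.
planning [Tue 05:00, Tue 11:00] → before → no.
standup [Wed 10:00, Sat 08:00] → overlaps → no.
Result: handoff.

handoff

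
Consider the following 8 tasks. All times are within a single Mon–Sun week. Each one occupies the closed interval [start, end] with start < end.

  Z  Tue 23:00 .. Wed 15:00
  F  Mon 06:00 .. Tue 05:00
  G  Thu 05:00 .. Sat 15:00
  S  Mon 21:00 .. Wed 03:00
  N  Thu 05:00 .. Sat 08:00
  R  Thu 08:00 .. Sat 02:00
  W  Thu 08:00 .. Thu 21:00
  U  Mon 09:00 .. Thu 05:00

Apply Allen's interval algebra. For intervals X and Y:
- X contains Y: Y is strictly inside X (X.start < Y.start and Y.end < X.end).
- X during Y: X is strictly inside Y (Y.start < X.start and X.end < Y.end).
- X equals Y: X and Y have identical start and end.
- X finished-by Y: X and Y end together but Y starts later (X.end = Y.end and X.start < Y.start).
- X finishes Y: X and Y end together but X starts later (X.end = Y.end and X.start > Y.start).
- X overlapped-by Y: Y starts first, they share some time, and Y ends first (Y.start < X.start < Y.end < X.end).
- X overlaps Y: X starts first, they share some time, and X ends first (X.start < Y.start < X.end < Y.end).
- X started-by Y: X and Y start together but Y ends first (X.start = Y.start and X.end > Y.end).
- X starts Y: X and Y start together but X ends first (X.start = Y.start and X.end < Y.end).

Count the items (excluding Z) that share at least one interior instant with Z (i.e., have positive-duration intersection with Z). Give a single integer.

Target Z = [Tue 23:00, Wed 15:00].
F [Mon 06:00, Tue 05:00] → before → no.
G [Thu 05:00, Sat 15:00] → after → no.
N [Thu 05:00, Sat 08:00] → after → no.
R [Thu 08:00, Sat 02:00] → after → no.
S [Mon 21:00, Wed 03:00] → overlaps → counts.
U [Mon 09:00, Thu 05:00] → contains → counts.
W [Thu 08:00, Thu 21:00] → after → no.
Total: 2.

2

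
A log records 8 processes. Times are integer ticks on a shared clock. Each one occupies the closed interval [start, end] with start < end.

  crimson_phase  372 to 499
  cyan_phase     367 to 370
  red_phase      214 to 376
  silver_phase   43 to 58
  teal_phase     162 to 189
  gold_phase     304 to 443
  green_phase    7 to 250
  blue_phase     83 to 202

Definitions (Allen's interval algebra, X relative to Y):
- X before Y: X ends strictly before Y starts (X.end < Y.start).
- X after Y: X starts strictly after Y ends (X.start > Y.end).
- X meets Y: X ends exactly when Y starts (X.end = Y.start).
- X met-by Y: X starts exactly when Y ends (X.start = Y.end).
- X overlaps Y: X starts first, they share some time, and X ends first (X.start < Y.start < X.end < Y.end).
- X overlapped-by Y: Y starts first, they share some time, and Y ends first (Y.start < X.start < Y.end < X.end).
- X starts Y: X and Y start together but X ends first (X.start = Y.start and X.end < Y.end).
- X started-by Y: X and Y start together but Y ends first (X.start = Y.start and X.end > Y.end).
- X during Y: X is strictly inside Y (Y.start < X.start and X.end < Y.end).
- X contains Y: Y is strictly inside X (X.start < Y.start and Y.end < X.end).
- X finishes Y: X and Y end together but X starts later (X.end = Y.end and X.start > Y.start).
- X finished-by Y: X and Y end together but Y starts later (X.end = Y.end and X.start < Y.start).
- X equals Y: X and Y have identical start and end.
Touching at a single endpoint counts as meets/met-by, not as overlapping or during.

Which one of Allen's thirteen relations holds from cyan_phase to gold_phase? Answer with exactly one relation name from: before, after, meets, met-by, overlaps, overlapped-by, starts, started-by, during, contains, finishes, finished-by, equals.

cyan_phase = [367, 370]; gold_phase = [304, 443].
Compare endpoints: cyan_phase.start > gold_phase.start, cyan_phase.start < gold_phase.end, cyan_phase.end > gold_phase.start, cyan_phase.end < gold_phase.end.
That pattern is 'during'.

during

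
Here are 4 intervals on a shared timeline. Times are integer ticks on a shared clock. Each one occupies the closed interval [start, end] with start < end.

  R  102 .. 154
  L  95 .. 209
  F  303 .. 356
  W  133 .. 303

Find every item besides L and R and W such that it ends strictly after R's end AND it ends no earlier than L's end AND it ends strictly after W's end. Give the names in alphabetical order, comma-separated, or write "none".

F

Conditions: its end is strictly after R's end (X.end > 154) AND its end is no earlier than L's end (X.end >= 209) AND its end is strictly after W's end (X.end > 303).
F: end 356 > 154? ✓; end 356 >= 209? ✓; end 356 > 303? ✓ → yes.
Result: F.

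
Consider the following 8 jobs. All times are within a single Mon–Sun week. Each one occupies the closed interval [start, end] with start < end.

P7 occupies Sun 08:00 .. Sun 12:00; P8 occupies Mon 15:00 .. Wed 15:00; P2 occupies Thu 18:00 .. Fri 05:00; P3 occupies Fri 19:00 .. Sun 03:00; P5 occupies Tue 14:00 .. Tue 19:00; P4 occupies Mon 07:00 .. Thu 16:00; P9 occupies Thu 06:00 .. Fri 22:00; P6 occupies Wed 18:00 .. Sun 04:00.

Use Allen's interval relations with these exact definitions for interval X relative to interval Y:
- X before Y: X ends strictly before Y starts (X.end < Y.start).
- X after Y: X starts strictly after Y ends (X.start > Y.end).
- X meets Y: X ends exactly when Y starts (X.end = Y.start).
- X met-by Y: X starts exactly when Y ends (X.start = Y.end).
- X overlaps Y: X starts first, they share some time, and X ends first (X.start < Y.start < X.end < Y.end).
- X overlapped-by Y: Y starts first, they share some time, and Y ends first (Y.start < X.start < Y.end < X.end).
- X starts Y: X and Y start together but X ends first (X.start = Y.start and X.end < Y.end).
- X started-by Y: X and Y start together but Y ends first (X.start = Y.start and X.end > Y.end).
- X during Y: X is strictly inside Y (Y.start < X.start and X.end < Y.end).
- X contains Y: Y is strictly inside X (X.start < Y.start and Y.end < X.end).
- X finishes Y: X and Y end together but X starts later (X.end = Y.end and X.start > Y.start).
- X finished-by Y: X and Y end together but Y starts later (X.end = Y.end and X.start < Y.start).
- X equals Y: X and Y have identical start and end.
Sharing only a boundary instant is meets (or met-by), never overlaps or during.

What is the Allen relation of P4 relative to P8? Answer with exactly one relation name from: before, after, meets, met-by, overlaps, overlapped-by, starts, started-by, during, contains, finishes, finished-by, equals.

contains

P4 = [Mon 07:00, Thu 16:00]; P8 = [Mon 15:00, Wed 15:00].
Compare endpoints: P4.start < P8.start, P4.start < P8.end, P4.end > P8.start, P4.end > P8.end.
That pattern is 'contains'.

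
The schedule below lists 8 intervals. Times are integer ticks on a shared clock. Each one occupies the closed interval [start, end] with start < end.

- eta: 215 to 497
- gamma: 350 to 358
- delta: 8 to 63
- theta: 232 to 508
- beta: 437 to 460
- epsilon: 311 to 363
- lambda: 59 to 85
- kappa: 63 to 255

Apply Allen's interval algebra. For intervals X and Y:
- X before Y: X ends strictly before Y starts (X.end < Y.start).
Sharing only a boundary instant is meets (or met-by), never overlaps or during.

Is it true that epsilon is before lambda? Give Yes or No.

epsilon = [311, 363], lambda = [59, 85].
Actual relation of epsilon to lambda: after.
Asked whether 'before' holds → No.

No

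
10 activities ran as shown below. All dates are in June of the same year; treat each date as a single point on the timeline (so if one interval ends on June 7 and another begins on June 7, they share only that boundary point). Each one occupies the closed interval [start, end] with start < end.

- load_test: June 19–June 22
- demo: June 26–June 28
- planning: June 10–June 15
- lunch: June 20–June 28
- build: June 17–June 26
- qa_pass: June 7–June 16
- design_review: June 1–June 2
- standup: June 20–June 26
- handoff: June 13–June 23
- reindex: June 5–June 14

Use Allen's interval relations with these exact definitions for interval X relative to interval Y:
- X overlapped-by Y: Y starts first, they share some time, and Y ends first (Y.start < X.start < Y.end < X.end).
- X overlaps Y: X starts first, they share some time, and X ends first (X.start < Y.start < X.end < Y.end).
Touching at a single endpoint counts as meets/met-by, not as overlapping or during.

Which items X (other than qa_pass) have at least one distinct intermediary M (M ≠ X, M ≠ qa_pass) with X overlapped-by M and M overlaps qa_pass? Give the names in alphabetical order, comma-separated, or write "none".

handoff, planning

Target qa_pass = [June 7, June 16].
Intermediaries M with M overlaps qa_pass: reindex.
Via reindex — items with X overlapped-by reindex: handoff, planning.
Union: handoff, planning.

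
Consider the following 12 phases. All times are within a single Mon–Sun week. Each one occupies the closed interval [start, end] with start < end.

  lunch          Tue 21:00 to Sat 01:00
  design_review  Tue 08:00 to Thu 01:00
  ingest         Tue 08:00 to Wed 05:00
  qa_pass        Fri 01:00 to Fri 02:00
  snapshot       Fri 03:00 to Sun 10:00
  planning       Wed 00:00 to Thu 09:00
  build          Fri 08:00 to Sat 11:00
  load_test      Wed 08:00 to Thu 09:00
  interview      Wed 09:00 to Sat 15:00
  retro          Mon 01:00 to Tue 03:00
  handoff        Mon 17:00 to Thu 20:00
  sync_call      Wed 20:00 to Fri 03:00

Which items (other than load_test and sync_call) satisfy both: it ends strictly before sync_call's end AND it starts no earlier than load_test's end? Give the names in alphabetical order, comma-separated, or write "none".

qa_pass

Conditions: its end is strictly before sync_call's end (X.end < Fri 03:00) AND its start is no earlier than load_test's end (X.start >= Thu 09:00).
build: end Sat 11:00 < Fri 03:00? ✗; start Fri 08:00 >= Thu 09:00? ✓ → no.
design_review: end Thu 01:00 < Fri 03:00? ✓; start Tue 08:00 >= Thu 09:00? ✗ → no.
handoff: end Thu 20:00 < Fri 03:00? ✓; start Mon 17:00 >= Thu 09:00? ✗ → no.
ingest: end Wed 05:00 < Fri 03:00? ✓; start Tue 08:00 >= Thu 09:00? ✗ → no.
interview: end Sat 15:00 < Fri 03:00? ✗; start Wed 09:00 >= Thu 09:00? ✗ → no.
lunch: end Sat 01:00 < Fri 03:00? ✗; start Tue 21:00 >= Thu 09:00? ✗ → no.
planning: end Thu 09:00 < Fri 03:00? ✓; start Wed 00:00 >= Thu 09:00? ✗ → no.
qa_pass: end Fri 02:00 < Fri 03:00? ✓; start Fri 01:00 >= Thu 09:00? ✓ → yes.
retro: end Tue 03:00 < Fri 03:00? ✓; start Mon 01:00 >= Thu 09:00? ✗ → no.
snapshot: end Sun 10:00 < Fri 03:00? ✗; start Fri 03:00 >= Thu 09:00? ✓ → no.
Result: qa_pass.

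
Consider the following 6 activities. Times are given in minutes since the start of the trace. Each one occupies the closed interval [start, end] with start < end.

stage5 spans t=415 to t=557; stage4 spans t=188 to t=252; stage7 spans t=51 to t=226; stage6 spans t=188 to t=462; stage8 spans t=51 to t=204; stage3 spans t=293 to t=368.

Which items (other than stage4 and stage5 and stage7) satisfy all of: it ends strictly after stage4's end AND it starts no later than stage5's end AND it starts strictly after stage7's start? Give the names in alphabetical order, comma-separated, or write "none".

Conditions: its end is strictly after stage4's end (X.end > t=252) AND its start is no later than stage5's end (X.start <= t=557) AND its start is strictly after stage7's start (X.start > t=51).
stage3: end t=368 > t=252? ✓; start t=293 <= t=557? ✓; start t=293 > t=51? ✓ → yes.
stage6: end t=462 > t=252? ✓; start t=188 <= t=557? ✓; start t=188 > t=51? ✓ → yes.
stage8: end t=204 > t=252? ✗; start t=51 <= t=557? ✓; start t=51 > t=51? ✗ → no.
Result: stage3, stage6.

stage3, stage6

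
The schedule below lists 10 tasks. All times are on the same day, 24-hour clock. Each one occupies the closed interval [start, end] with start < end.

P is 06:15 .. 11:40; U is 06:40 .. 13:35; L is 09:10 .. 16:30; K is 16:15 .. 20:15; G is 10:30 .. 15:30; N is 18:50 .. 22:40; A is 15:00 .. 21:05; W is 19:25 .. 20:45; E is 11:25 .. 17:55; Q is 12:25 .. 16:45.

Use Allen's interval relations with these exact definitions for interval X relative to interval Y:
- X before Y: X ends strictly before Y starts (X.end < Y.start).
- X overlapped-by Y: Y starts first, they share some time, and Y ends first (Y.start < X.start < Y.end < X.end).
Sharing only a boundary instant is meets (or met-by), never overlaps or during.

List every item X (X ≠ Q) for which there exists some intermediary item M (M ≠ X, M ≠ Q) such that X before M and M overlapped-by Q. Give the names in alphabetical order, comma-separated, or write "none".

Target Q = [12:25, 16:45].
Intermediaries M with M overlapped-by Q: A, K.
Via A — items with X before A: P, U.
Via K — items with X before K: G, P, U.
Union: G, P, U.

G, P, U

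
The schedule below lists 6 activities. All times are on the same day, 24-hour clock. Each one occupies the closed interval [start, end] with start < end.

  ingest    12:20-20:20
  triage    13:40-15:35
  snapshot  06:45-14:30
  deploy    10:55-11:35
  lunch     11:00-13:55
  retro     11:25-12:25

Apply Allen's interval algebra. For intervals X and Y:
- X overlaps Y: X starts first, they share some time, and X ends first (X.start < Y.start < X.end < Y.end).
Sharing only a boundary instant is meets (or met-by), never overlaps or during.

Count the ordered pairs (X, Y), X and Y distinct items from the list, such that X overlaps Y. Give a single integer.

7

Checking all 30 ordered pairs for relation 'overlaps'; matching pairs in alphabetical order:
(deploy, lunch): deploy overlaps lunch ✓
(deploy, retro): deploy overlaps retro ✓
(lunch, ingest): lunch overlaps ingest ✓
(lunch, triage): lunch overlaps triage ✓
(retro, ingest): retro overlaps ingest ✓
(snapshot, ingest): snapshot overlaps ingest ✓
(snapshot, triage): snapshot overlaps triage ✓
Count: 7.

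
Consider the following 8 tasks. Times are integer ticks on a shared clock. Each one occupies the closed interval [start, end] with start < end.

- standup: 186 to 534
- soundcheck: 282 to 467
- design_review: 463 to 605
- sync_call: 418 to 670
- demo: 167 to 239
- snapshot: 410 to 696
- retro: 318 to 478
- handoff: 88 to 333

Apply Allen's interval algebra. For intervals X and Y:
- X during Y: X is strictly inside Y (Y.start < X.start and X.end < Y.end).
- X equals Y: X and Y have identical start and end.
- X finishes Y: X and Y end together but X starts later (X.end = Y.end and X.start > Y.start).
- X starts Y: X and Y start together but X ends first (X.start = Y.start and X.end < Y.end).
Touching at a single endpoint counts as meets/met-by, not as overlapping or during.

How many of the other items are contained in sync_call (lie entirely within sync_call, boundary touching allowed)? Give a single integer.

1

Target sync_call = [418, 670].
demo [167, 239] → before → no.
design_review [463, 605] → during → counts.
handoff [88, 333] → before → no.
retro [318, 478] → overlaps → no.
snapshot [410, 696] → contains → no.
soundcheck [282, 467] → overlaps → no.
standup [186, 534] → overlaps → no.
Total: 1.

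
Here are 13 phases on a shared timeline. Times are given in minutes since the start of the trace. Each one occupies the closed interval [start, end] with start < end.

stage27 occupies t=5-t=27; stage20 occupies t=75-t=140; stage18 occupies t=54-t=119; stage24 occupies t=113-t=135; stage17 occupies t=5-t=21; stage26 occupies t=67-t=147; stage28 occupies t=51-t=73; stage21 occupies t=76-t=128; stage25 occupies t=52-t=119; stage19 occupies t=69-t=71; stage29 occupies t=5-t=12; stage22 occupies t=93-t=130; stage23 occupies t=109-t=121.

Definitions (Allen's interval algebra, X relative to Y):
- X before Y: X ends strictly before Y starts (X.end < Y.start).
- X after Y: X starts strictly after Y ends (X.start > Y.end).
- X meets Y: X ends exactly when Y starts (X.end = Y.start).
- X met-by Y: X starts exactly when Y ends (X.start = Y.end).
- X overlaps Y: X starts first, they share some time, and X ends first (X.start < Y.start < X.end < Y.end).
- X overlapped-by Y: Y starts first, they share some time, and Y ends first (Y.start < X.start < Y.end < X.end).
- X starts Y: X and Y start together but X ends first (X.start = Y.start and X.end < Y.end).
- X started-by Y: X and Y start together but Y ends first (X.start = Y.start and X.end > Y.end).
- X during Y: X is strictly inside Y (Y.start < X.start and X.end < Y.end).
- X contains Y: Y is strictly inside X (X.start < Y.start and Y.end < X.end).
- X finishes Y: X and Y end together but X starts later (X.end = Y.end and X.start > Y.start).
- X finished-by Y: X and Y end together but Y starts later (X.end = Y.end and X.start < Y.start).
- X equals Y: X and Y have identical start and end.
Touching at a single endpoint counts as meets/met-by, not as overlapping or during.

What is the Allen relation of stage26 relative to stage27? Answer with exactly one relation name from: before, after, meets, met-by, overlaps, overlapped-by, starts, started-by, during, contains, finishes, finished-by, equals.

after

stage26 = [t=67, t=147]; stage27 = [t=5, t=27].
Compare endpoints: stage26.start > stage27.start, stage26.start > stage27.end, stage26.end > stage27.start, stage26.end > stage27.end.
That pattern is 'after'.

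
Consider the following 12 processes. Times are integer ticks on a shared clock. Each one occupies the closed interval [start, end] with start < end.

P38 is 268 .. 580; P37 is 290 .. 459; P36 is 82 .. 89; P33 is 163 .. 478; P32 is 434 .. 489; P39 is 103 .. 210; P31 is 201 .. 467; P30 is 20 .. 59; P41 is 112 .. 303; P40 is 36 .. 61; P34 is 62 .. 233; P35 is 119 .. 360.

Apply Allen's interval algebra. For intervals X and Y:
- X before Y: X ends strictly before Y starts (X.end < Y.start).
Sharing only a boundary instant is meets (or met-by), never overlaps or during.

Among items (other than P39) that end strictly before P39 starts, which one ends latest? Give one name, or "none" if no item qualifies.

Target P39 = [103, 210].
P30 [20, 59] → before → candidate.
P31 [201, 467] → overlapped-by → excluded.
P32 [434, 489] → after → excluded.
P33 [163, 478] → overlapped-by → excluded.
P34 [62, 233] → contains → excluded.
P35 [119, 360] → overlapped-by → excluded.
P36 [82, 89] → before → candidate.
P37 [290, 459] → after → excluded.
P38 [268, 580] → after → excluded.
P40 [36, 61] → before → candidate.
P41 [112, 303] → overlapped-by → excluded.
Among candidates, latest end is 89 → P36.

P36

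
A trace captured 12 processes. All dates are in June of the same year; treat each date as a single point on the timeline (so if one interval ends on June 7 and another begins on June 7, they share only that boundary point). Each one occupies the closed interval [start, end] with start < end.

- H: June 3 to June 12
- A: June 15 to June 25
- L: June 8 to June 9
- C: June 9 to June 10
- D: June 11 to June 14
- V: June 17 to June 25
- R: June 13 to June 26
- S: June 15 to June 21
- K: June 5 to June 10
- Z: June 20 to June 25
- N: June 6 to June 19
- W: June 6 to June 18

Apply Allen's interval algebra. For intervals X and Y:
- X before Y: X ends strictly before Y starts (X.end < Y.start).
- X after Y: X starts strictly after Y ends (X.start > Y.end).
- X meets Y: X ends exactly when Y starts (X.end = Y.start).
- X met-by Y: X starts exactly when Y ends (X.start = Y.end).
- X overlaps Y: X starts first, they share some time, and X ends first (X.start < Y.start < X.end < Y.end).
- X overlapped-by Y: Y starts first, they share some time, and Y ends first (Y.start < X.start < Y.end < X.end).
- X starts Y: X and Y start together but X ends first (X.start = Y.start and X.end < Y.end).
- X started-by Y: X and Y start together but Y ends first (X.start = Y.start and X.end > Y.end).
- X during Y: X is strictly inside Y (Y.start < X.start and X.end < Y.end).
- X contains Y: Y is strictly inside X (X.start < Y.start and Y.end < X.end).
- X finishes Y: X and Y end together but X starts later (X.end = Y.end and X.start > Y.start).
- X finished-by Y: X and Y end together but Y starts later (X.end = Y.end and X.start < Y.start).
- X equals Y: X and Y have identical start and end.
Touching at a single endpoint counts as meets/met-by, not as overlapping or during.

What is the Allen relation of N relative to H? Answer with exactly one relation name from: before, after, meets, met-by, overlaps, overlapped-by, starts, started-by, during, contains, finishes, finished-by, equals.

N = [June 6, June 19]; H = [June 3, June 12].
Compare endpoints: N.start > H.start, N.start < H.end, N.end > H.start, N.end > H.end.
That pattern is 'overlapped-by'.

overlapped-by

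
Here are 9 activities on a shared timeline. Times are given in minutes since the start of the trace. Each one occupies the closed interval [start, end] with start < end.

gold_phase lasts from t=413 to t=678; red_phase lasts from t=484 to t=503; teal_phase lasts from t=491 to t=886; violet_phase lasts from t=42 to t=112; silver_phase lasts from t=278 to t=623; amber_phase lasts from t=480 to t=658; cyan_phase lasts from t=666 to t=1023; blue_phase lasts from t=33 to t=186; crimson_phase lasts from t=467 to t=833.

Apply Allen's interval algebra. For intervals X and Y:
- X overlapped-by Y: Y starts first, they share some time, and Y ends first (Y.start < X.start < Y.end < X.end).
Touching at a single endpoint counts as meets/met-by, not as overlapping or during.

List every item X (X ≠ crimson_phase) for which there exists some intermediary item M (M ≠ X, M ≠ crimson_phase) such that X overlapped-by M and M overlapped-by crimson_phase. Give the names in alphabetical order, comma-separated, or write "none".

Target crimson_phase = [t=467, t=833].
Intermediaries M with M overlapped-by crimson_phase: cyan_phase, teal_phase.
Via cyan_phase — items with X overlapped-by cyan_phase: none.
Via teal_phase — items with X overlapped-by teal_phase: cyan_phase.
Union: cyan_phase.

cyan_phase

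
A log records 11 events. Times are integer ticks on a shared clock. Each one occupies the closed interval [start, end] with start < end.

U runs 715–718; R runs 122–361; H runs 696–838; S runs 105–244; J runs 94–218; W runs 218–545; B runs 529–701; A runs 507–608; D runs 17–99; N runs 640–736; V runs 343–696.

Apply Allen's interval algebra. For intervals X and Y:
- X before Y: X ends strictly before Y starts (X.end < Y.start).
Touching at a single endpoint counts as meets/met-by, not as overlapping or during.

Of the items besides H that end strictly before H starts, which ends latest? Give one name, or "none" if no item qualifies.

Target H = [696, 838].
A [507, 608] → before → candidate.
B [529, 701] → overlaps → excluded.
D [17, 99] → before → candidate.
J [94, 218] → before → candidate.
N [640, 736] → overlaps → excluded.
R [122, 361] → before → candidate.
S [105, 244] → before → candidate.
U [715, 718] → during → excluded.
V [343, 696] → meets → excluded.
W [218, 545] → before → candidate.
Among candidates, latest end is 608 → A.

A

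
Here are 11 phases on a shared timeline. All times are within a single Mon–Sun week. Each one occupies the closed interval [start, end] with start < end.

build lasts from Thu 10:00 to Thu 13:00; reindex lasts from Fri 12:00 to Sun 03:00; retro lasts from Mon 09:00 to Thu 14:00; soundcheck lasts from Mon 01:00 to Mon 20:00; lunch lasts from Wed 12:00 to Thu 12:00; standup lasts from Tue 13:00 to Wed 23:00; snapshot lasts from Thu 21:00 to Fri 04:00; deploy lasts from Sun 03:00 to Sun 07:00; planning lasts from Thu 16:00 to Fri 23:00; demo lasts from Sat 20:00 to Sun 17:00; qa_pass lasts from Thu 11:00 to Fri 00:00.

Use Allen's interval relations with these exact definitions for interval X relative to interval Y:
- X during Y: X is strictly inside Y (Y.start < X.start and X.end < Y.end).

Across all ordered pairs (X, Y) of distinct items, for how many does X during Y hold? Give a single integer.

Checking all 110 ordered pairs for relation 'during'; matching pairs in alphabetical order:
(build, retro): build during retro ✓
(deploy, demo): deploy during demo ✓
(lunch, retro): lunch during retro ✓
(snapshot, planning): snapshot during planning ✓
(standup, retro): standup during retro ✓
Count: 5.

5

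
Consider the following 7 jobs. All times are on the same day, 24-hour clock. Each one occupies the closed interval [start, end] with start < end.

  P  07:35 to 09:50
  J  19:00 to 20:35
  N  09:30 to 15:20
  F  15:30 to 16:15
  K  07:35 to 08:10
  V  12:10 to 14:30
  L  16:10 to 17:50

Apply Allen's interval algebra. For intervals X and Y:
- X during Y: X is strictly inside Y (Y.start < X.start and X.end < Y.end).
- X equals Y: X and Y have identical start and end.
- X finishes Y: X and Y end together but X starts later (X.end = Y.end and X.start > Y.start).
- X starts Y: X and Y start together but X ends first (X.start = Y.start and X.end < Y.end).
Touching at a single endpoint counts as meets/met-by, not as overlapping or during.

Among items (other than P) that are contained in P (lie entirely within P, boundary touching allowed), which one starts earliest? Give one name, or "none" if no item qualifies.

K

Target P = [07:35, 09:50].
F [15:30, 16:15] → after → excluded.
J [19:00, 20:35] → after → excluded.
K [07:35, 08:10] → starts → candidate.
L [16:10, 17:50] → after → excluded.
N [09:30, 15:20] → overlapped-by → excluded.
V [12:10, 14:30] → after → excluded.
Among candidates, earliest start is 07:35 → K.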